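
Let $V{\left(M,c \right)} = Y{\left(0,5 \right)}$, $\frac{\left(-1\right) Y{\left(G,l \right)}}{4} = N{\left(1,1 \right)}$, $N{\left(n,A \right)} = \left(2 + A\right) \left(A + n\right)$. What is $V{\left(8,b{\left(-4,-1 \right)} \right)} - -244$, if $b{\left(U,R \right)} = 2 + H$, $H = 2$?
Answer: $220$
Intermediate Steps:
$b{\left(U,R \right)} = 4$ ($b{\left(U,R \right)} = 2 + 2 = 4$)
$Y{\left(G,l \right)} = -24$ ($Y{\left(G,l \right)} = - 4 \left(1^{2} + 2 \cdot 1 + 2 \cdot 1 + 1 \cdot 1\right) = - 4 \left(1 + 2 + 2 + 1\right) = \left(-4\right) 6 = -24$)
$V{\left(M,c \right)} = -24$
$V{\left(8,b{\left(-4,-1 \right)} \right)} - -244 = -24 - -244 = -24 + 244 = 220$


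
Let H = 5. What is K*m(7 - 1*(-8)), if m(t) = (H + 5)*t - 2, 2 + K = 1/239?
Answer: -70596/239 ≈ -295.38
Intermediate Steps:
K = -477/239 (K = -2 + 1/239 = -477/239 ≈ -1.9958)
m(t) = -2 + 10*t (m(t) = (5 + 5)*t - 2 = 10*t - 2 = -2 + 10*t)
K*m(7 - 1*(-8)) = -477*(-2 + 10*(7 - 1*(-8)))/239 = -477*(-2 + 10*(7 + 8))/239 = -477*(-2 + 10*15)/239 = -477*(-2 + 150)/239 = -477/239*148 = -70596/239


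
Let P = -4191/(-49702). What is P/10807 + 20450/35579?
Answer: 10984447672889/19110530978606 ≈ 0.57479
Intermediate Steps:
P = 4191/49702 (P = -4191*(-1/49702) = 4191/49702 ≈ 0.084323)
P/10807 + 20450/35579 = (4191/49702)/10807 + 20450/35579 = (4191/49702)*(1/10807) + 20450*(1/35579) = 4191/537129514 + 20450/35579 = 10984447672889/19110530978606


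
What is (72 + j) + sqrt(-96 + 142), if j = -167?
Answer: -95 + sqrt(46) ≈ -88.218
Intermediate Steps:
(72 + j) + sqrt(-96 + 142) = (72 - 167) + sqrt(-96 + 142) = -95 + sqrt(46)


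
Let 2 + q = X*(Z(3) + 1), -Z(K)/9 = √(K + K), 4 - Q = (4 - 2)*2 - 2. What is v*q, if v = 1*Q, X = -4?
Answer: -12 + 72*√6 ≈ 164.36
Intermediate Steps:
Q = 2 (Q = 4 - ((4 - 2)*2 - 2) = 4 - (2*2 - 2) = 4 - (4 - 2) = 4 - 1*2 = 4 - 2 = 2)
Z(K) = -9*√2*√K (Z(K) = -9*√(K + K) = -9*√2*√K)
v = 2 (v = 1*2 = 2)
q = -6 + 36*√6 (q = -2 - 4*(-9*√2*√3 + 1) = -2 - 4*(-9*√6 + 1) = -2 - 4*(1 - 9*√6) = -2 + (-4 + 36*√6) = -6 + 36*√6 ≈ 82.182)
v*q = 2*(-6 + 36*√6) = -12 + 72*√6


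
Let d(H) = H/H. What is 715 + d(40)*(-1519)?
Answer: -804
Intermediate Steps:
d(H) = 1
715 + d(40)*(-1519) = 715 + 1*(-1519) = 715 - 1519 = -804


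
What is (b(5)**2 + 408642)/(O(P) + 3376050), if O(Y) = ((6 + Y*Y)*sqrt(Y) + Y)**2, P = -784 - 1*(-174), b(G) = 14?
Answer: 204419*I/(35*(-1206605002083*I + 6485276*sqrt(610))) ≈ -4.8405e-9 + 6.4256e-13*I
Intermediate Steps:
P = -610 (P = -784 + 174 = -610)
O(Y) = (Y + sqrt(Y)*(6 + Y**2))**2 (O(Y) = ((6 + Y**2)*sqrt(Y) + Y)**2 = (sqrt(Y)*(6 + Y**2) + Y)**2 = (Y + sqrt(Y)*(6 + Y**2))**2)
(b(5)**2 + 408642)/(O(P) + 3376050) = (14**2 + 408642)/((-610 + (-610)**(5/2) + 6*sqrt(-610))**2 + 3376050) = (196 + 408642)/((-610 + 372100*I*sqrt(610) + 6*(I*sqrt(610)))**2 + 3376050) = 408838/((-610 + 372100*I*sqrt(610) + 6*I*sqrt(610))**2 + 3376050) = 408838/((-610 + 372106*I*sqrt(610))**2 + 3376050) = 408838/(3376050 + (-610 + 372106*I*sqrt(610))**2)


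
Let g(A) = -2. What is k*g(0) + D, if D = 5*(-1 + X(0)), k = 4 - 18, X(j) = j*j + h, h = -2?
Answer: 13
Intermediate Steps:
X(j) = -2 + j² (X(j) = j*j - 2 = j² - 2 = -2 + j²)
k = -14
D = -15 (D = 5*(-1 + (-2 + 0²)) = 5*(-1 + (-2 + 0)) = 5*(-1 - 2) = 5*(-3) = -15)
k*g(0) + D = -14*(-2) - 15 = 28 - 15 = 13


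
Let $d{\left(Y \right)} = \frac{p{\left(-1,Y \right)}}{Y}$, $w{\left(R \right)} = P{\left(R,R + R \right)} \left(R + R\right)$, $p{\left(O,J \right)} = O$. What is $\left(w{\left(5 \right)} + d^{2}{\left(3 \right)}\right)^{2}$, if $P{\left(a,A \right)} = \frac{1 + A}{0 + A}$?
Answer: $\frac{10000}{81} \approx 123.46$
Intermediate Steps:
$P{\left(a,A \right)} = \frac{1 + A}{A}$
$w{\left(R \right)} = 1 + 2 R$ ($w{\left(R \right)} = \frac{1 + \left(R + R\right)}{R + R} \left(R + R\right) = \frac{1 + 2 R}{2 R} 2 R = 1 + 2 R$)
$d{\left(Y \right)} = - \frac{1}{Y}$
$\left(w{\left(5 \right)} + d^{2}{\left(3 \right)}\right)^{2} = \left(\left(1 + 2 \cdot 5\right) + \left(- \frac{1}{3}\right)^{2}\right)^{2} = \left(\left(1 + 10\right) + \left(\left(-1\right) \frac{1}{3}\right)^{2}\right)^{2} = \left(11 + \left(- \frac{1}{3}\right)^{2}\right)^{2} = \left(11 + \frac{1}{9}\right)^{2} = \left(\frac{100}{9}\right)^{2} = \frac{10000}{81}$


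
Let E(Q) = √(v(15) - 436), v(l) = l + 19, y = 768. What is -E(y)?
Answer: -I*√402 ≈ -20.05*I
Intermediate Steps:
v(l) = 19 + l
E(Q) = I*√402 (E(Q) = √((19 + 15) - 436) = √(34 - 436) = √(-402) = I*√402)
-E(y) = -I*√402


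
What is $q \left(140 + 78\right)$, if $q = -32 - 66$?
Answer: $-21364$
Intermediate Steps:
$q = -98$ ($q = -32 - 66 = -98$)
$q \left(140 + 78\right) = - 98 \left(140 + 78\right) = \left(-98\right) 218 = -21364$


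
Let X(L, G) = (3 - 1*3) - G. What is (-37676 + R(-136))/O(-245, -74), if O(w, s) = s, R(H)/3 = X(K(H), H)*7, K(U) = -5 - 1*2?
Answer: 17410/37 ≈ 470.54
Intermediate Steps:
K(U) = -7 (K(U) = -5 - 2 = -7)
X(L, G) = -G (X(L, G) = (3 - 3) - G = 0 - G = -G)
R(H) = -21*H (R(H) = 3*(-H*7) = 3*(-7*H) = -21*H)
(-37676 + R(-136))/O(-245, -74) = (-37676 - 21*(-136))/(-74) = (-37676 + 2856)*(-1/74) = -34820*(-1/74) = 17410/37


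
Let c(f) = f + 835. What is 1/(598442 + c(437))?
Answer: 1/599714 ≈ 1.6675e-6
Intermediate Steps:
c(f) = 835 + f
1/(598442 + c(437)) = 1/(598442 + (835 + 437)) = 1/(598442 + 1272) = 1/599714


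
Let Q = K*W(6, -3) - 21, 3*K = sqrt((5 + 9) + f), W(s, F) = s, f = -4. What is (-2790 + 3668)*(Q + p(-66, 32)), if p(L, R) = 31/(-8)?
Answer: -87361/4 + 1756*sqrt(10) ≈ -16287.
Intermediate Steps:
K = sqrt(10)/3 (K = sqrt((5 + 9) - 4)/3 = sqrt(14 - 4)/3 = sqrt(10)/3 ≈ 1.0541)
p(L, R) = -31/8 (p(L, R) = 31*(-1/8) = -31/8)
Q = -21 + 2*sqrt(10) (Q = (sqrt(10)/3)*6 - 21 = 2*sqrt(10) - 21 = -21 + 2*sqrt(10) ≈ -14.675)
(-2790 + 3668)*(Q + p(-66, 32)) = (-2790 + 3668)*((-21 + 2*sqrt(10)) - 31/8) = 878*(-199/8 + 2*sqrt(10)) = -87361/4 + 1756*sqrt(10)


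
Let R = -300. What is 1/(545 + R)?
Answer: 1/245 ≈ 0.0040816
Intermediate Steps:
1/(545 + R) = 1/(545 - 300) = 1/245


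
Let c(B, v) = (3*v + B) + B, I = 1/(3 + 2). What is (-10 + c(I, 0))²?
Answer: 2304/25 ≈ 92.160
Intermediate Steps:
I = ⅕ (I = 1/5 = ⅕ ≈ 0.20000)
c(B, v) = 2*B + 3*v (c(B, v) = (B + 3*v) + B = 2*B + 3*v)
(-10 + c(I, 0))² = (-10 + (2*(⅕) + 3*0))² = (-10 + (⅖ + 0))² = (-10 + ⅖)² = (-48/5)² = 2304/25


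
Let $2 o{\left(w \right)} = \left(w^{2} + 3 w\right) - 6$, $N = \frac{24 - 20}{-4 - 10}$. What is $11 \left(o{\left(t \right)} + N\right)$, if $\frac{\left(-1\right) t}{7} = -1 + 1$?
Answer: $- \frac{253}{7} \approx -36.143$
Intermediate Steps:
$t = 0$ ($t = - 7 \left(-1 + 1\right) = \left(-7\right) 0 = 0$)
$N = - \frac{2}{7}$ ($N = \frac{4}{-14} = 4 \left(- \frac{1}{14}\right) = - \frac{2}{7} \approx -0.28571$)
$o{\left(w \right)} = -3 + \frac{w^{2}}{2} + \frac{3 w}{2}$ ($o{\left(w \right)} = \frac{\left(w^{2} + 3 w\right) - 6}{2} = \frac{-6 + w^{2} + 3 w}{2} = -3 + \frac{w^{2}}{2} + \frac{3 w}{2}$)
$11 \left(o{\left(t \right)} + N\right) = 11 \left(\left(-3 + \frac{0^{2}}{2} + \frac{3}{2} \cdot 0\right) - \frac{2}{7}\right) = 11 \left(\left(-3 + \frac{1}{2} \cdot 0 + 0\right) - \frac{2}{7}\right) = 11 \left(\left(-3 + 0 + 0\right) - \frac{2}{7}\right) = 11 \left(-3 - \frac{2}{7}\right) = 11 \left(- \frac{23}{7}\right) = - \frac{253}{7}$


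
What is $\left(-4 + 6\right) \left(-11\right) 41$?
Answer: $-902$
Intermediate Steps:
$\left(-4 + 6\right) \left(-11\right) 41 = 2 \left(-11\right) 41 = \left(-22\right) 41 = -902$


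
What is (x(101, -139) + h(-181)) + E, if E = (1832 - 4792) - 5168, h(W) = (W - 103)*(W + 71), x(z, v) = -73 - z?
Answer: 22938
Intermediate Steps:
h(W) = (-103 + W)*(71 + W)
E = -8128 (E = -2960 - 5168 = -8128)
(x(101, -139) + h(-181)) + E = ((-73 - 1*101) + (-7313 + (-181)² - 32*(-181))) - 8128 = ((-73 - 101) + (-7313 + 32761 + 5792)) - 8128 = (-174 + 31240) - 8128 = 31066 - 8128 = 22938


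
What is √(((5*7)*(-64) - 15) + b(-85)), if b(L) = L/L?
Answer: 7*I*√46 ≈ 47.476*I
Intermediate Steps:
b(L) = 1
√(((5*7)*(-64) - 15) + b(-85)) = √(((5*7)*(-64) - 15) + 1) = √((35*(-64) - 15) + 1) = √((-2240 - 15) + 1) = √(-2255 + 1) = √(-2254) = 7*I*√46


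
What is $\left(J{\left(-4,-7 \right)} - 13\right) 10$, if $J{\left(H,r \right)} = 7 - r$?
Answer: $10$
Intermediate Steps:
$\left(J{\left(-4,-7 \right)} - 13\right) 10 = \left(\left(7 - -7\right) - 13\right) 10 = \left(\left(7 + 7\right) - 13\right) 10 = \left(14 - 13\right) 10 = 1 \cdot 10 = 10$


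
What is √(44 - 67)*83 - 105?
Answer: -105 + 83*I*√23 ≈ -105.0 + 398.05*I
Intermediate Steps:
√(44 - 67)*83 - 105 = √(-23)*83 - 105 = (I*√23)*83 - 105 = 83*I*√23 - 105 = -105 + 83*I*√23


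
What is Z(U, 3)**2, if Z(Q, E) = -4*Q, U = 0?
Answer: 0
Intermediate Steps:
Z(U, 3)**2 = (-4*0)**2 = 0**2 = 0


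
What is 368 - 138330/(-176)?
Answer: 101549/88 ≈ 1154.0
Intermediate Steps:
368 - 138330/(-176) = 368 - 138330*(-1)/176 = 368 - 435*(-159/88) = 368 + 69165/88 = 101549/88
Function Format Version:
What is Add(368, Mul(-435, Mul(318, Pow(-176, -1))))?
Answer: Rational(101549, 88) ≈ 1154.0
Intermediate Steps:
Add(368, Mul(-435, Mul(318, Pow(-176, -1)))) = Add(368, Mul(-435, Mul(318, Rational(-1, 176)))) = Add(368, Mul(-435, Rational(-159, 88))) = Add(368, Rational(69165, 88)) = Rational(101549, 88)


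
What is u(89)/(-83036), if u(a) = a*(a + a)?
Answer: -7921/41518 ≈ -0.19078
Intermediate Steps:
u(a) = 2*a**2 (u(a) = a*(2*a) = 2*a**2)
u(89)/(-83036) = (2*89**2)/(-83036) = (2*7921)*(-1/83036) = 15842*(-1/83036) = -7921/41518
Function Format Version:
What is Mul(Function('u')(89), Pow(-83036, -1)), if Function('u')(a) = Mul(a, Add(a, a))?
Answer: Rational(-7921, 41518) ≈ -0.19078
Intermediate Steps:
Function('u')(a) = Mul(2, Pow(a, 2)) (Function('u')(a) = Mul(a, Mul(2, a)) = Mul(2, Pow(a, 2)))
Mul(Function('u')(89), Pow(-83036, -1)) = Mul(Mul(2, Pow(89, 2)), Pow(-83036, -1)) = Mul(Mul(2, 7921), Rational(-1, 83036)) = Mul(15842, Rational(-1, 83036)) = Rational(-7921, 41518)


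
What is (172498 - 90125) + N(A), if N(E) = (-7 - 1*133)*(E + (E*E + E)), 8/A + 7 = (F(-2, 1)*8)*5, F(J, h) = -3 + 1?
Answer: 623667157/7569 ≈ 82398.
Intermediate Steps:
F(J, h) = -2
A = -8/87 (A = 8/(-7 - 2*8*5) = 8/(-7 - 16*5) = 8/(-7 - 80) = 8/(-87) = 8*(-1/87) = -8/87 ≈ -0.091954)
N(E) = -280*E - 140*E**2 (N(E) = (-7 - 133)*(E + (E**2 + E)) = -140*(E + (E + E**2)) = -140*(E**2 + 2*E) = -280*E - 140*E**2)
(172498 - 90125) + N(A) = (172498 - 90125) - 140*(-8/87)*(2 - 8/87) = 82373 - 140*(-8/87)*166/87 = 82373 + 185920/7569 = 623667157/7569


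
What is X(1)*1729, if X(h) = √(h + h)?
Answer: 1729*√2 ≈ 2445.2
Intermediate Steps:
X(h) = √2*√h (X(h) = √(2*h) = √2*√h)
X(1)*1729 = (√2*√1)*1729 = (√2*1)*1729 = √2*1729 = 1729*√2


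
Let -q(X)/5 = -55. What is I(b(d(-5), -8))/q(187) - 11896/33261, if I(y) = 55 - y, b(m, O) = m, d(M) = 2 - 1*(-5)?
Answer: -1674872/9146775 ≈ -0.18311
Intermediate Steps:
d(M) = 7 (d(M) = 2 + 5 = 7)
q(X) = 275 (q(X) = -5*(-55) = 275)
I(b(d(-5), -8))/q(187) - 11896/33261 = (55 - 1*7)/275 - 11896/33261 = (55 - 7)*(1/275) - 11896*1/33261 = 48*(1/275) - 11896/33261 = 48/275 - 11896/33261 = -1674872/9146775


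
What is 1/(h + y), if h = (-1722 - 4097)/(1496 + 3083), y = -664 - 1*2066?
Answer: -4579/12506489 ≈ -0.00036613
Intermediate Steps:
y = -2730 (y = -664 - 2066 = -2730)
h = -5819/4579 ≈ -1.2708
1/(h + y) = 1/(-5819/4579 - 2730) = 1/(-12506489/4579) = -4579/12506489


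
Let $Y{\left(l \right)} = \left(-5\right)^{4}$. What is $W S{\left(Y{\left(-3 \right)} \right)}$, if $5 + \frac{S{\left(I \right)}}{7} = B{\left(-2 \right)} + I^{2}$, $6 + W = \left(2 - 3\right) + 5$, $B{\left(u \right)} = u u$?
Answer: $-5468736$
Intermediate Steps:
$Y{\left(l \right)} = 625$
$B{\left(u \right)} = u^{2}$
$W = -2$ ($W = -6 + \left(\left(2 - 3\right) + 5\right) = -6 + \left(-1 + 5\right) = -6 + 4 = -2$)
$S{\left(I \right)} = -7 + 7 I^{2}$ ($S{\left(I \right)} = -35 + 7 \left(\left(-2\right)^{2} + I^{2}\right) = -35 + 7 \left(4 + I^{2}\right) = -35 + \left(28 + 7 I^{2}\right) = -7 + 7 I^{2}$)
$W S{\left(Y{\left(-3 \right)} \right)} = - 2 \left(-7 + 7 \cdot 625^{2}\right) = - 2 \left(-7 + 7 \cdot 390625\right) = - 2 \left(-7 + 2734375\right) = \left(-2\right) 2734368 = -5468736$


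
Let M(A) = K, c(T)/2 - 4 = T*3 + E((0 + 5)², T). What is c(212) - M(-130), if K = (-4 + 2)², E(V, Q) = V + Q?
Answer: 1750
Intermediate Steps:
E(V, Q) = Q + V
c(T) = 58 + 8*T (c(T) = 8 + 2*(T*3 + (T + (0 + 5)²)) = 8 + 2*(3*T + (T + 5²)) = 8 + 2*(3*T + (T + 25)) = 8 + 2*(3*T + (25 + T)) = 8 + 2*(25 + 4*T) = 8 + (50 + 8*T) = 58 + 8*T)
K = 4 (K = (-2)² = 4)
M(A) = 4
c(212) - M(-130) = (58 + 8*212) - 1*4 = (58 + 1696) - 4 = 1754 - 4 = 1750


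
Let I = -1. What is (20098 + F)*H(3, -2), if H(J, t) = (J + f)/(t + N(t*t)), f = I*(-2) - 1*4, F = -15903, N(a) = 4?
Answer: 4195/2 ≈ 2097.5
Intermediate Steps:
f = -2 (f = -1*(-2) - 1*4 = 2 - 4 = -2)
H(J, t) = (-2 + J)/(4 + t) (H(J, t) = (J - 2)/(t + 4) = (-2 + J)/(4 + t))
(20098 + F)*H(3, -2) = (20098 - 15903)*((-2 + 3)/(4 - 2)) = 4195*(1/2) = 4195*((½)*1) = 4195*(½) = 4195/2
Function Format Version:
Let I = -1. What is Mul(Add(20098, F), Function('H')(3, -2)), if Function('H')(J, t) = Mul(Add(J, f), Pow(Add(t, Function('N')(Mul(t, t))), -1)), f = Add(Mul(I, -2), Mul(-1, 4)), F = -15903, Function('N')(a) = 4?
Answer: Rational(4195, 2) ≈ 2097.5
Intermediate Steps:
f = -2 (f = Add(Mul(-1, -2), Mul(-1, 4)) = Add(2, -4) = -2)
Function('H')(J, t) = Mul(Pow(Add(4, t), -1), Add(-2, J)) (Function('H')(J, t) = Mul(Add(J, -2), Pow(Add(t, 4), -1)) = Mul(Add(-2, J), Pow(Add(4, t), -1)) = Mul(Pow(Add(4, t), -1), Add(-2, J)))
Mul(Add(20098, F), Function('H')(3, -2)) = Mul(Add(20098, -15903), Mul(Pow(Add(4, -2), -1), Add(-2, 3))) = Mul(4195, Mul(Pow(2, -1), 1)) = Mul(4195, Mul(Rational(1, 2), 1)) = Mul(4195, Rational(1, 2)) = Rational(4195, 2)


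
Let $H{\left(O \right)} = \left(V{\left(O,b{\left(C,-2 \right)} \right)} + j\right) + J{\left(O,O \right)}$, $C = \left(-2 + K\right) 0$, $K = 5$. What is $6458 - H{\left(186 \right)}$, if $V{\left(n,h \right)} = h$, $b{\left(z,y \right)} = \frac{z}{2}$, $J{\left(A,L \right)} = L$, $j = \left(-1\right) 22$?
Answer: $6294$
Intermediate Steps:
$j = -22$
$C = 0$ ($C = \left(-2 + 5\right) 0 = 3 \cdot 0 = 0$)
$b{\left(z,y \right)} = \frac{z}{2}$ ($b{\left(z,y \right)} = z \frac{1}{2} = \frac{z}{2}$)
$H{\left(O \right)} = -22 + O$ ($H{\left(O \right)} = \left(\frac{1}{2} \cdot 0 - 22\right) + O = \left(0 - 22\right) + O = -22 + O$)
$6458 - H{\left(186 \right)} = 6458 - \left(-22 + 186\right) = 6458 - 164 = 6294$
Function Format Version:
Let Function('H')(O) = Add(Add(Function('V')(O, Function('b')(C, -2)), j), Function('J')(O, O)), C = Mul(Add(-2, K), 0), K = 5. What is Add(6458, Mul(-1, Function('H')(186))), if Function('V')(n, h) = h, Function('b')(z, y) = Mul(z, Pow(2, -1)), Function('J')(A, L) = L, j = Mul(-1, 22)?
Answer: 6294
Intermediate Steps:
j = -22
C = 0 (C = Mul(Add(-2, 5), 0) = Mul(3, 0) = 0)
Function('b')(z, y) = Mul(Rational(1, 2), z) (Function('b')(z, y) = Mul(z, Rational(1, 2)) = Mul(Rational(1, 2), z))
Function('H')(O) = Add(-22, O) (Function('H')(O) = Add(Add(Mul(Rational(1, 2), 0), -22), O) = Add(Add(0, -22), O) = Add(-22, O))
Add(6458, Mul(-1, Function('H')(186))) = Add(6458, Mul(-1, Add(-22, 186))) = Add(6458, Mul(-1, 164)) = Add(6458, -164) = 6294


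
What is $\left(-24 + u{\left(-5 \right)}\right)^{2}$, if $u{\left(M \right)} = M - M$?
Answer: $576$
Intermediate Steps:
$u{\left(M \right)} = 0$
$\left(-24 + u{\left(-5 \right)}\right)^{2} = \left(-24 + 0\right)^{2} = \left(-24\right)^{2} = 576$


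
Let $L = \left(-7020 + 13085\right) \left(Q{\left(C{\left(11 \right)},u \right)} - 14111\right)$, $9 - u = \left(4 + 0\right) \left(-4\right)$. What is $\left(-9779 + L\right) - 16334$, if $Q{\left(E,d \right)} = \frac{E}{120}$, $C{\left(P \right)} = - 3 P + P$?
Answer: $- \frac{1027325279}{12} \approx -8.561 \cdot 10^{7}$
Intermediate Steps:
$u = 25$ ($u = 9 - \left(4 + 0\right) \left(-4\right) = 9 - 4 \left(-4\right) = 9 - -16 = 9 + 16 = 25$)
$C{\left(P \right)} = - 2 P$
$Q{\left(E,d \right)} = \frac{E}{120}$ ($Q{\left(E,d \right)} = E \frac{1}{120} = \frac{E}{120}$)
$L = - \frac{1027011923}{12}$ ($L = \left(-7020 + 13085\right) \left(\frac{\left(-2\right) 11}{120} - 14111\right) = 6065 \left(\frac{1}{120} \left(-22\right) - 14111\right) = 6065 \left(- \frac{11}{60} - 14111\right) = 6065 \left(- \frac{846671}{60}\right) = - \frac{1027011923}{12} \approx -8.5584 \cdot 10^{7}$)
$\left(-9779 + L\right) - 16334 = \left(-9779 - \frac{1027011923}{12}\right) - 16334 = - \frac{1027129271}{12} - 16334 = - \frac{1027325279}{12}$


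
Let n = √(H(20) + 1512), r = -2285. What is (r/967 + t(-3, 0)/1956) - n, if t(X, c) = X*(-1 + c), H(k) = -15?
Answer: -1488853/630484 - √1497 ≈ -41.053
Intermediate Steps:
n = √1497 (n = √(-15 + 1512) = √1497 ≈ 38.691)
(r/967 + t(-3, 0)/1956) - n = (-2285/967 - 3*(-1 + 0)/1956) - √1497 = (-2285*1/967 - 3*(-1)*(1/1956)) - √1497 = (-2285/967 + 3*(1/1956)) - √1497 = (-2285/967 + 1/652) - √1497 = -1488853/630484 - √1497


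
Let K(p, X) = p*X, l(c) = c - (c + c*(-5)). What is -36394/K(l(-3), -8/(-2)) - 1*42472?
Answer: -1255963/30 ≈ -41865.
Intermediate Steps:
l(c) = 5*c (l(c) = c - (c - 5*c) = c - (-4)*c = c + 4*c = 5*c)
K(p, X) = X*p
-36394/K(l(-3), -8/(-2)) - 1*42472 = -36394/((-8/(-2))*(5*(-3))) - 1*42472 = -36394/(-8*(-1)/2*(-15)) - 42472 = -36394/(-8*(-½)*(-15)) - 42472 = -36394/(4*(-15)) - 42472 = -36394/(-60) - 42472 = -36394*(-1/60) - 42472 = 18197/30 - 42472 = -1255963/30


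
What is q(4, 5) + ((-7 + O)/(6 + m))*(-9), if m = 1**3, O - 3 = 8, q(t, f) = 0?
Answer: -36/7 ≈ -5.1429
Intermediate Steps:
O = 11 (O = 3 + 8 = 11)
m = 1
q(4, 5) + ((-7 + O)/(6 + m))*(-9) = 0 + ((-7 + 11)/(6 + 1))*(-9) = 0 + (4/7)*(-9) = 0 - 36/7 = -36/7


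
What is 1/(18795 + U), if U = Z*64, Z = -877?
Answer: -1/37333 ≈ -2.6786e-5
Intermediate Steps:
U = -56128 (U = -877*64 = -56128)
1/(18795 + U) = 1/(18795 - 56128) = 1/(-37333) = -1/37333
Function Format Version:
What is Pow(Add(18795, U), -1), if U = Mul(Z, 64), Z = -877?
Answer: Rational(-1, 37333) ≈ -2.6786e-5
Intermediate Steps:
U = -56128 (U = Mul(-877, 64) = -56128)
Pow(Add(18795, U), -1) = Pow(Add(18795, -56128), -1) = Pow(-37333, -1) = Rational(-1, 37333)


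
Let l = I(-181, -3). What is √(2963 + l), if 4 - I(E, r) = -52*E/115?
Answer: √38156195/115 ≈ 53.714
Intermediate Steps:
I(E, r) = 4 + 52*E/115 (I(E, r) = 4 - (-52*E)/115 = 4 - (-52)*E/115 = 4 + 52*E/115)
l = -8952/115 (l = 4 + (52/115)*(-181) = 4 - 9412/115 = -8952/115 ≈ -77.844)
√(2963 + l) = √(2963 - 8952/115) = √(331793/115) = √38156195/115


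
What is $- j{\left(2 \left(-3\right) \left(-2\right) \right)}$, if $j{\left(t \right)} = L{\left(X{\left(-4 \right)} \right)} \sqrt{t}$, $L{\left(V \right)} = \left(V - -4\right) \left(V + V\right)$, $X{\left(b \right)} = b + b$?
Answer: $- 128 \sqrt{3} \approx -221.7$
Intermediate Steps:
$X{\left(b \right)} = 2 b$
$L{\left(V \right)} = 2 V \left(4 + V\right)$ ($L{\left(V \right)} = \left(V + 4\right) 2 V = \left(4 + V\right) 2 V = 2 V \left(4 + V\right)$)
$j{\left(t \right)} = 64 \sqrt{t}$ ($j{\left(t \right)} = 2 \cdot 2 \left(-4\right) \left(4 + 2 \left(-4\right)\right) \sqrt{t} = 2 \left(-8\right) \left(4 - 8\right) \sqrt{t} = 2 \left(-8\right) \left(-4\right) \sqrt{t} = 64 \sqrt{t}$)
$- j{\left(2 \left(-3\right) \left(-2\right) \right)} = - 64 \sqrt{2 \left(-3\right) \left(-2\right)} = - 64 \sqrt{\left(-6\right) \left(-2\right)} = - 64 \sqrt{12} = - 64 \cdot 2 \sqrt{3} = - 128 \sqrt{3}$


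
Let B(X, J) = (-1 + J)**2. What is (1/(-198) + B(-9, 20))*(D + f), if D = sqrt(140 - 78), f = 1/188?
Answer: 71477/37224 + 71477*sqrt(62)/198 ≈ 2844.4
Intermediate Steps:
f = 1/188 ≈ 0.0053191
D = sqrt(62) ≈ 7.8740
(1/(-198) + B(-9, 20))*(D + f) = (1/(-198) + (-1 + 20)**2)*(sqrt(62) + 1/188) = (-1/198 + 19**2)*(1/188 + sqrt(62)) = (-1/198 + 361)*(1/188 + sqrt(62)) = 71477*(1/188 + sqrt(62))/198 = 71477/37224 + 71477*sqrt(62)/198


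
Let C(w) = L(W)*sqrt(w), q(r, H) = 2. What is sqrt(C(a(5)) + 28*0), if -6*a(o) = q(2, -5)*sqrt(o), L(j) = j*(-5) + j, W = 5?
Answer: 2*3**(3/4)*5**(5/8)*sqrt(-I)/3 ≈ 2.9383 - 2.9383*I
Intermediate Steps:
L(j) = -4*j (L(j) = -5*j + j = -4*j)
a(o) = -sqrt(o)/3
C(w) = -20*sqrt(w) (C(w) = (-4*5)*sqrt(w) = -20*sqrt(w))
sqrt(C(a(5)) + 28*0) = sqrt(-20*I*(sqrt(3)*5**(1/4))/3 + 28*0) = sqrt(-20*I*sqrt(3)*5**(1/4)/3 + 0) = sqrt(-20*I*sqrt(3)*5**(1/4)/3) = 2*3**(3/4)*5**(5/8)*sqrt(-I)/3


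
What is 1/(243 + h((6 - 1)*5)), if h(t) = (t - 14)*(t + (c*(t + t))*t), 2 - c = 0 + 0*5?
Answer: 1/28018 ≈ 3.5691e-5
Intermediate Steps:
c = 2 (c = 2 - (0 + 0*5) = 2 - (0 + 0) = 2 - 1*0 = 2 + 0 = 2)
h(t) = (-14 + t)*(t + 4*t²) (h(t) = (t - 14)*(t + (2*(t + t))*t) = (-14 + t)*(t + (2*(2*t))*t) = (-14 + t)*(t + (4*t)*t) = (-14 + t)*(t + 4*t²))
1/(243 + h((6 - 1)*5)) = 1/(243 + ((6 - 1)*5)*(-14 - 55*(6 - 1)*5 + 4*((6 - 1)*5)²)) = 1/(243 + (5*5)*(-14 - 275*5 + 4*(5*5)²)) = 1/(243 + 25*(-14 - 55*25 + 4*25²)) = 1/(243 + 25*(-14 - 1375 + 4*625)) = 1/(243 + 25*(-14 - 1375 + 2500)) = 1/(243 + 25*1111) = 1/(243 + 27775) = 1/28018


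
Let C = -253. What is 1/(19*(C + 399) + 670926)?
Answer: 1/673700 ≈ 1.4843e-6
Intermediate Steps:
1/(19*(C + 399) + 670926) = 1/(19*(-253 + 399) + 670926) = 1/(19*146 + 670926) = 1/(2774 + 670926) = 1/673700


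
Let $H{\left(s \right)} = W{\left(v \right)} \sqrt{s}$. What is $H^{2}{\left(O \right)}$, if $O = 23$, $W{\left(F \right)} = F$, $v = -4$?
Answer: $368$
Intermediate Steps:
$H{\left(s \right)} = - 4 \sqrt{s}$
$H^{2}{\left(O \right)} = \left(- 4 \sqrt{23}\right)^{2} = 368$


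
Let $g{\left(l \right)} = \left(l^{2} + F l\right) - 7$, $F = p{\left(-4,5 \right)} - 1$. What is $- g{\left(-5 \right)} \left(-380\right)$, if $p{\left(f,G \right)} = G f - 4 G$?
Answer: $84740$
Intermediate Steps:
$p{\left(f,G \right)} = - 4 G + G f$
$F = -41$ ($F = 5 \left(-4 - 4\right) - 1 = 5 \left(-8\right) - 1 = -40 - 1 = -41$)
$g{\left(l \right)} = -7 + l^{2} - 41 l$ ($g{\left(l \right)} = \left(l^{2} - 41 l\right) - 7 = -7 + l^{2} - 41 l$)
$- g{\left(-5 \right)} \left(-380\right) = - (-7 + \left(-5\right)^{2} - -205) \left(-380\right) = - (-7 + 25 + 205) \left(-380\right) = \left(-1\right) 223 \left(-380\right) = \left(-223\right) \left(-380\right) = 84740$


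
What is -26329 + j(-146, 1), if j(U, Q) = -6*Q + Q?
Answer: -26334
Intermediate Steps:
j(U, Q) = -5*Q
-26329 + j(-146, 1) = -26329 - 5*1 = -26329 - 5 = -26334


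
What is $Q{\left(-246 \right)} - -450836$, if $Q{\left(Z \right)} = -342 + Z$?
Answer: $450248$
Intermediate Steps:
$Q{\left(-246 \right)} - -450836 = \left(-342 - 246\right) - -450836 = -588 + 450836 = 450248$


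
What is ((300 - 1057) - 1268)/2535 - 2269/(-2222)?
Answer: 83491/375518 ≈ 0.22234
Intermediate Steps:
((300 - 1057) - 1268)/2535 - 2269/(-2222) = (-757 - 1268)*(1/2535) - 2269*(-1/2222) = -2025*1/2535 + 2269/2222 = -135/169 + 2269/2222 = 83491/375518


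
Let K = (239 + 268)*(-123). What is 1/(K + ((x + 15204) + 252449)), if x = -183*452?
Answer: 1/122576 ≈ 8.1582e-6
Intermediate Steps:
x = -82716
K = -62361 (K = 507*(-123) = -62361)
1/(K + ((x + 15204) + 252449)) = 1/(-62361 + ((-82716 + 15204) + 252449)) = 1/(-62361 + (-67512 + 252449)) = 1/(-62361 + 184937) = 1/122576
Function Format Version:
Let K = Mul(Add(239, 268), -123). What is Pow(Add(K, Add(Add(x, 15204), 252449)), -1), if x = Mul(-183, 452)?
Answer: Rational(1, 122576) ≈ 8.1582e-6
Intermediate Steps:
x = -82716
K = -62361 (K = Mul(507, -123) = -62361)
Pow(Add(K, Add(Add(x, 15204), 252449)), -1) = Pow(Add(-62361, Add(Add(-82716, 15204), 252449)), -1) = Pow(Add(-62361, Add(-67512, 252449)), -1) = Pow(Add(-62361, 184937), -1) = Pow(122576, -1) = Rational(1, 122576)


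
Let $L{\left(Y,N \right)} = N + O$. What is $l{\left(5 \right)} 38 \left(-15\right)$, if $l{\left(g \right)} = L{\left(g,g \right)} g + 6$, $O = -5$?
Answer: $-3420$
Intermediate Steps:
$L{\left(Y,N \right)} = -5 + N$ ($L{\left(Y,N \right)} = N - 5 = -5 + N$)
$l{\left(g \right)} = 6 + g \left(-5 + g\right)$ ($l{\left(g \right)} = \left(-5 + g\right) g + 6 = g \left(-5 + g\right) + 6 = 6 + g \left(-5 + g\right)$)
$l{\left(5 \right)} 38 \left(-15\right) = \left(6 + 5 \left(-5 + 5\right)\right) 38 \left(-15\right) = \left(6 + 5 \cdot 0\right) \left(-570\right) = \left(6 + 0\right) \left(-570\right) = 6 \left(-570\right) = -3420$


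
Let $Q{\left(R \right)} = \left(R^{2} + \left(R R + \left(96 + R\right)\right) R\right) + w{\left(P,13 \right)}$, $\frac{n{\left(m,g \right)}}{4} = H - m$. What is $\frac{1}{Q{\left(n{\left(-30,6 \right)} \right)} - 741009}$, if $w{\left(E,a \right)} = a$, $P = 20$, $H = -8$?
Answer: $- \frac{1}{35588} \approx -2.8099 \cdot 10^{-5}$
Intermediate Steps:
$n{\left(m,g \right)} = -32 - 4 m$ ($n{\left(m,g \right)} = 4 \left(-8 - m\right) = -32 - 4 m$)
$Q{\left(R \right)} = 13 + R^{2} + R \left(96 + R + R^{2}\right)$ ($Q{\left(R \right)} = \left(R^{2} + \left(R R + \left(96 + R\right)\right) R\right) + 13 = \left(R^{2} + \left(R^{2} + \left(96 + R\right)\right) R\right) + 13 = \left(R^{2} + \left(96 + R + R^{2}\right) R\right) + 13 = \left(R^{2} + R \left(96 + R + R^{2}\right)\right) + 13 = 13 + R^{2} + R \left(96 + R + R^{2}\right)$)
$\frac{1}{Q{\left(n{\left(-30,6 \right)} \right)} - 741009} = \frac{1}{\left(13 + \left(-32 - -120\right)^{3} + 2 \left(-32 - -120\right)^{2} + 96 \left(-32 - -120\right)\right) - 741009} = \frac{1}{\left(13 + \left(-32 + 120\right)^{3} + 2 \left(-32 + 120\right)^{2} + 96 \left(-32 + 120\right)\right) - 741009} = \frac{1}{\left(13 + 88^{3} + 2 \cdot 88^{2} + 96 \cdot 88\right) - 741009} = \frac{1}{\left(13 + 681472 + 2 \cdot 7744 + 8448\right) - 741009} = \frac{1}{\left(13 + 681472 + 15488 + 8448\right) - 741009} = \frac{1}{705421 - 741009} = \frac{1}{-35588} = - \frac{1}{35588}$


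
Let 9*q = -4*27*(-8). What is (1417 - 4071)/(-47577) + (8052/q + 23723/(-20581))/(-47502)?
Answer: 6703074047975/124034972325264 ≈ 0.054042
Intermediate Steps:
q = 96 (q = (-4*27*(-8))/9 = (-108*(-8))/9 = (⅑)*864 = 96)
(1417 - 4071)/(-47577) + (8052/q + 23723/(-20581))/(-47502) = (1417 - 4071)/(-47577) + (8052/96 + 23723/(-20581))/(-47502) = -2654*(-1/47577) + (8052*(1/96) + 23723*(-1/20581))*(-1/47502) = 2654/47577 + (671/8 - 23723/20581)*(-1/47502) = 2654/47577 + (13620067/164648)*(-1/47502) = 2654/47577 - 13620067/7821109296 = 6703074047975/124034972325264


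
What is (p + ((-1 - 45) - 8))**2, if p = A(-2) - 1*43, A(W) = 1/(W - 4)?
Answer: 339889/36 ≈ 9441.4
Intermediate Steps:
A(W) = 1/(-4 + W)
p = -259/6 (p = 1/(-4 - 2) - 1*43 = 1/(-6) - 43 = -1/6 - 43 = -259/6 ≈ -43.167)
(p + ((-1 - 45) - 8))**2 = (-259/6 + ((-1 - 45) - 8))**2 = (-259/6 + (-46 - 8))**2 = (-259/6 - 54)**2 = (-583/6)**2 = 339889/36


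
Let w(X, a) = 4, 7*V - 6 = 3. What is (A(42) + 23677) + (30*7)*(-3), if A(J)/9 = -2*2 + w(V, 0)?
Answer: 23047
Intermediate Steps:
V = 9/7 (V = 6/7 + (⅐)*3 = 6/7 + 3/7 = 9/7 ≈ 1.2857)
A(J) = 0 (A(J) = 9*(-2*2 + 4) = 9*(-4 + 4) = 9*0 = 0)
(A(42) + 23677) + (30*7)*(-3) = (0 + 23677) + (30*7)*(-3) = 23677 + 210*(-3) = 23677 - 630 = 23047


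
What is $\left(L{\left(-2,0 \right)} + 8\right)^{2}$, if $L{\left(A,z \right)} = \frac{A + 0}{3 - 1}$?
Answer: $49$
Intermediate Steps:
$L{\left(A,z \right)} = \frac{A}{2}$
$\left(L{\left(-2,0 \right)} + 8\right)^{2} = \left(\frac{1}{2} \left(-2\right) + 8\right)^{2} = \left(-1 + 8\right)^{2} = 7^{2} = 49$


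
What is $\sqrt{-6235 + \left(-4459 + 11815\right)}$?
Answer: $\sqrt{1121} \approx 33.481$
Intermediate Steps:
$\sqrt{-6235 + \left(-4459 + 11815\right)} = \sqrt{-6235 + 7356} = \sqrt{1121}$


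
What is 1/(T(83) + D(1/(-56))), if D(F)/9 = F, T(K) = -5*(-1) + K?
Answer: 56/4919 ≈ 0.011384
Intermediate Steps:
T(K) = 5 + K
D(F) = 9*F
1/(T(83) + D(1/(-56))) = 1/((5 + 83) + 9/(-56)) = 1/(88 + 9*(-1/56)) = 1/(88 - 9/56) = 1/(4919/56) = 56/4919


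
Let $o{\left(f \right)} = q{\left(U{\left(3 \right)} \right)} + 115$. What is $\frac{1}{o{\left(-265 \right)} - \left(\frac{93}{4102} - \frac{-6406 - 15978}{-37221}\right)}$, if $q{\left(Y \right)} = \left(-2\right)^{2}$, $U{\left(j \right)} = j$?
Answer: $\frac{152680542}{18257342113} \approx 0.0083627$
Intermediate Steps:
$q{\left(Y \right)} = 4$
$o{\left(f \right)} = 119$ ($o{\left(f \right)} = 4 + 115 = 119$)
$\frac{1}{o{\left(-265 \right)} - \left(\frac{93}{4102} - \frac{-6406 - 15978}{-37221}\right)} = \frac{1}{119 - \left(\frac{93}{4102} - \frac{-6406 - 15978}{-37221}\right)} = \frac{1}{119 - - \frac{88357615}{152680542}} = \frac{1}{119 + \left(- \frac{93}{4102} + \frac{22384}{37221}\right)} = \frac{1}{119 + \frac{88357615}{152680542}} = \frac{1}{\frac{18257342113}{152680542}} = \frac{152680542}{18257342113}$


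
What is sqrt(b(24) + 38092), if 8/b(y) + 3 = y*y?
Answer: 2*sqrt(3126678213)/573 ≈ 195.17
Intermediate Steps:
b(y) = 8/(-3 + y**2) (b(y) = 8/(-3 + y*y) = 8/(-3 + y**2))
sqrt(b(24) + 38092) = sqrt(8/(-3 + 24**2) + 38092) = sqrt(8/(-3 + 576) + 38092) = sqrt(8/573 + 38092) = sqrt(21826724/573) = 2*sqrt(3126678213)/573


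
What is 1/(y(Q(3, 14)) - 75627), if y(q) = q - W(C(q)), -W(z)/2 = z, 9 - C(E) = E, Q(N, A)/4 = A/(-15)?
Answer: -15/1134079 ≈ -1.3227e-5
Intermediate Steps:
Q(N, A) = -4*A/15 (Q(N, A) = 4*(A/(-15)) = 4*(A*(-1/15)) = 4*(-A/15) = -4*A/15)
C(E) = 9 - E
W(z) = -2*z
y(q) = 18 - q (y(q) = q - (-2)*(9 - q) = q - (-18 + 2*q) = q + (18 - 2*q) = 18 - q)
1/(y(Q(3, 14)) - 75627) = 1/((18 - (-4)*14/15) - 75627) = 1/((18 - 1*(-56/15)) - 75627) = 1/((18 + 56/15) - 75627) = 1/(326/15 - 75627) = 1/(-1134079/15) = -15/1134079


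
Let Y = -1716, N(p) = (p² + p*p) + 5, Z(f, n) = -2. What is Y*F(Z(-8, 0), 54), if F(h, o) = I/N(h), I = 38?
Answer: -5016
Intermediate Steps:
N(p) = 5 + 2*p² (N(p) = (p² + p²) + 5 = 2*p² + 5 = 5 + 2*p²)
F(h, o) = 38/(5 + 2*h²)
Y*F(Z(-8, 0), 54) = -65208/(5 + 2*(-2)²) = -65208/(5 + 2*4) = -65208/(5 + 8) = -65208/13 = -1716*38/13 = -5016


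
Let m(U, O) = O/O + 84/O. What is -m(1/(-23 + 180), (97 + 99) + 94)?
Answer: -187/145 ≈ -1.2897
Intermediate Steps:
m(U, O) = 1 + 84/O
-m(1/(-23 + 180), (97 + 99) + 94) = -(84 + ((97 + 99) + 94))/((97 + 99) + 94) = -(84 + (196 + 94))/(196 + 94) = -(84 + 290)/290 = -374/290 = -1*187/145 = -187/145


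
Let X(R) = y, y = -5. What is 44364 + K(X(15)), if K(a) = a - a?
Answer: 44364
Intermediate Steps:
X(R) = -5
K(a) = 0
44364 + K(X(15)) = 44364 + 0 = 44364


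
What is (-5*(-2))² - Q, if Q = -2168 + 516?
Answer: 1752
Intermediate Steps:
Q = -1652
(-5*(-2))² - Q = (-5*(-2))² - 1*(-1652) = 10² + 1652 = 100 + 1652 = 1752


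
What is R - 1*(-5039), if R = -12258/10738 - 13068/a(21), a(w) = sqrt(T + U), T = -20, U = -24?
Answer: 27048262/5369 + 594*I*sqrt(11) ≈ 5037.9 + 1970.1*I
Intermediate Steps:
a(w) = 2*I*sqrt(11) (a(w) = sqrt(-20 - 24) = sqrt(-44) = 2*I*sqrt(11))
R = -6129/5369 + 594*I*sqrt(11) (R = -12258/10738 - 13068*(-I*sqrt(11)/22) = -12258*1/10738 - (-594)*I*sqrt(11) = -6129/5369 + 594*I*sqrt(11) ≈ -1.1416 + 1970.1*I)
R - 1*(-5039) = (-6129/5369 + 594*I*sqrt(11)) - 1*(-5039) = (-6129/5369 + 594*I*sqrt(11)) + 5039 = 27048262/5369 + 594*I*sqrt(11)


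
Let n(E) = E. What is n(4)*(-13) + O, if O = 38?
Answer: -14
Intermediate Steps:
n(4)*(-13) + O = 4*(-13) + 38 = -52 + 38 = -14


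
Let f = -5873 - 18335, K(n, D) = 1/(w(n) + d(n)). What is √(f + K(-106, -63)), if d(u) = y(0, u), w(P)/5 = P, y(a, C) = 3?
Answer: 3*I*√747029351/527 ≈ 155.59*I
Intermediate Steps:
w(P) = 5*P
d(u) = 3
K(n, D) = 1/(3 + 5*n) (K(n, D) = 1/(5*n + 3) = 1/(3 + 5*n))
f = -24208
√(f + K(-106, -63)) = √(-24208 + 1/(3 + 5*(-106))) = √(-24208 + 1/(3 - 530)) = √(-24208 + 1/(-527)) = √(-24208 - 1/527) = √(-12757617/527) = 3*I*√747029351/527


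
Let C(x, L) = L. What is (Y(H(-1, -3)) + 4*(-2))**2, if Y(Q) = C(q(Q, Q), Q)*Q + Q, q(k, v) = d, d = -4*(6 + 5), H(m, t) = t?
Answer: 4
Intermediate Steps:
d = -44 (d = -4*11 = -44)
q(k, v) = -44
Y(Q) = Q + Q**2 (Y(Q) = Q*Q + Q = Q**2 + Q = Q + Q**2)
(Y(H(-1, -3)) + 4*(-2))**2 = (-3*(1 - 3) + 4*(-2))**2 = (-3*(-2) - 8)**2 = (6 - 8)**2 = (-2)**2 = 4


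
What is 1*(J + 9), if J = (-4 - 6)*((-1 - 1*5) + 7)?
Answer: -1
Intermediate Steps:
J = -10 (J = -10*((-1 - 5) + 7) = -10*(-6 + 7) = -10*1 = -10)
1*(J + 9) = 1*(-10 + 9) = 1*(-1) = -1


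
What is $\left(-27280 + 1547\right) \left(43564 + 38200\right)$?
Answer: $-2104033012$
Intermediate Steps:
$\left(-27280 + 1547\right) \left(43564 + 38200\right) = \left(-25733\right) 81764 = -2104033012$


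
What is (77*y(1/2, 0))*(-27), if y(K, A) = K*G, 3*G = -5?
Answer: 3465/2 ≈ 1732.5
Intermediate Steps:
G = -5/3 (G = (1/3)*(-5) = -5/3 ≈ -1.6667)
y(K, A) = -5*K/3 (y(K, A) = K*(-5/3) = -5*K/3)
(77*y(1/2, 0))*(-27) = (77*(-5/3/2))*(-27) = (77*(-5/3*1/2))*(-27) = (77*(-5/6))*(-27) = -385/6*(-27) = 3465/2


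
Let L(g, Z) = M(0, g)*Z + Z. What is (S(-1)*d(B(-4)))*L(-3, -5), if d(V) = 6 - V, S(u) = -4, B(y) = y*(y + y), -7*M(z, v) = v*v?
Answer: 1040/7 ≈ 148.57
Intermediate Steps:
M(z, v) = -v²/7 (M(z, v) = -v*v/7 = -v²/7)
L(g, Z) = Z - Z*g²/7 (L(g, Z) = (-g²/7)*Z + Z = -Z*g²/7 + Z = Z - Z*g²/7)
B(y) = 2*y² (B(y) = y*(2*y) = 2*y²)
(S(-1)*d(B(-4)))*L(-3, -5) = (-4*(6 - 2*(-4)²))*((⅐)*(-5)*(7 - 1*(-3)²)) = (-4*(6 - 2*16))*((⅐)*(-5)*(7 - 1*9)) = (-4*(6 - 1*32))*((⅐)*(-5)*(7 - 9)) = (-4*(6 - 32))*((⅐)*(-5)*(-2)) = -4*(-26)*(10/7) = 104*(10/7) = 1040/7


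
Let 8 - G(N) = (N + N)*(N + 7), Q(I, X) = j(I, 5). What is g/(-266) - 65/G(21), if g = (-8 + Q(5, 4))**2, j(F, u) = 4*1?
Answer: -699/155344 ≈ -0.0044997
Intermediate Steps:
j(F, u) = 4
Q(I, X) = 4
g = 16 (g = (-8 + 4)**2 = (-4)**2 = 16)
G(N) = 8 - 2*N*(7 + N) (G(N) = 8 - (N + N)*(N + 7) = 8 - 2*N*(7 + N))
g/(-266) - 65/G(21) = 16/(-266) - 65/(8 - 14*21 - 2*21**2) = 16*(-1/266) - 65/(8 - 294 - 2*441) = -8/133 - 65/(8 - 294 - 882) = -8/133 - 65/(-1168) = -8/133 - 65*(-1/1168) = -8/133 + 65/1168 = -699/155344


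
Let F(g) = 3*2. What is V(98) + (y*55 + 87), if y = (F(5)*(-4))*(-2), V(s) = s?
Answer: 2825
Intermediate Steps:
F(g) = 6
y = 48 (y = (6*(-4))*(-2) = -24*(-2) = 48)
V(98) + (y*55 + 87) = 98 + (48*55 + 87) = 98 + (2640 + 87) = 98 + 2727 = 2825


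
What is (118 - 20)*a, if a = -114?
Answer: -11172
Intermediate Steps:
(118 - 20)*a = (118 - 20)*(-114) = 98*(-114) = -11172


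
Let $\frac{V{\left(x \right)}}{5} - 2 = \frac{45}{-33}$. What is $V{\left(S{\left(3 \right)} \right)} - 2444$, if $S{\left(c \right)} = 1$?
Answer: $- \frac{26849}{11} \approx -2440.8$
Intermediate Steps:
$V{\left(x \right)} = \frac{35}{11}$ ($V{\left(x \right)} = 10 + 5 \frac{45}{-33} = 10 + 5 \cdot 45 \left(- \frac{1}{33}\right) = 10 + 5 \left(- \frac{15}{11}\right) = 10 - \frac{75}{11} = \frac{35}{11}$)
$V{\left(S{\left(3 \right)} \right)} - 2444 = \frac{35}{11} - 2444 = - \frac{26849}{11}$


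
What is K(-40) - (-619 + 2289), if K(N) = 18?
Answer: -1652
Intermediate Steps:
K(-40) - (-619 + 2289) = 18 - (-619 + 2289) = 18 - 1*1670 = 18 - 1670 = -1652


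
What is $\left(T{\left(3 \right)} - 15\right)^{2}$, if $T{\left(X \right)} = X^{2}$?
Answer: $36$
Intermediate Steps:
$\left(T{\left(3 \right)} - 15\right)^{2} = \left(3^{2} - 15\right)^{2} = \left(9 - 15\right)^{2} = \left(-6\right)^{2} = 36$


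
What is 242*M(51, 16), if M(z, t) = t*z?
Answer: 197472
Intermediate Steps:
242*M(51, 16) = 242*(16*51) = 242*816 = 197472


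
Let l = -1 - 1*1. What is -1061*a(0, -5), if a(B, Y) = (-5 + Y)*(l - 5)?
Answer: -74270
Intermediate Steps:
l = -2 (l = -1 - 1 = -2)
a(B, Y) = 35 - 7*Y (a(B, Y) = (-5 + Y)*(-2 - 5) = (-5 + Y)*(-7) = 35 - 7*Y)
-1061*a(0, -5) = -1061*(35 - 7*(-5)) = -1061*(35 + 35) = -1061*70 = -74270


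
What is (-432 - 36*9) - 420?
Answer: -1176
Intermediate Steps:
(-432 - 36*9) - 420 = (-432 - 324) - 420 = -756 - 420 = -1176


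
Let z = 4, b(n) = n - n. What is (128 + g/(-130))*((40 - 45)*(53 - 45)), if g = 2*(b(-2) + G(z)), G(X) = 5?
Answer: -66520/13 ≈ -5116.9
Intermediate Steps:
b(n) = 0
g = 10 (g = 2*(0 + 5) = 2*5 = 10)
(128 + g/(-130))*((40 - 45)*(53 - 45)) = (128 + 10/(-130))*((40 - 45)*(53 - 45)) = (128 + 10*(-1/130))*(-5*8) = (128 - 1/13)*(-40) = (1663/13)*(-40) = -66520/13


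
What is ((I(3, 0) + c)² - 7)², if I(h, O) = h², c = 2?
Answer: 12996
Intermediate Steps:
((I(3, 0) + c)² - 7)² = ((3² + 2)² - 7)² = ((9 + 2)² - 7)² = (11² - 7)² = (121 - 7)² = 114² = 12996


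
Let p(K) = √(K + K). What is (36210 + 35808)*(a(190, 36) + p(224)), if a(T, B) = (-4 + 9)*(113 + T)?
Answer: 109107270 + 576144*√7 ≈ 1.1063e+8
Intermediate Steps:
a(T, B) = 565 + 5*T (a(T, B) = 5*(113 + T) = 565 + 5*T)
p(K) = √2*√K (p(K) = √(2*K) = √2*√K)
(36210 + 35808)*(a(190, 36) + p(224)) = (36210 + 35808)*((565 + 5*190) + √2*√224) = 72018*((565 + 950) + √2*(4*√14)) = 72018*(1515 + 8*√7) = 109107270 + 576144*√7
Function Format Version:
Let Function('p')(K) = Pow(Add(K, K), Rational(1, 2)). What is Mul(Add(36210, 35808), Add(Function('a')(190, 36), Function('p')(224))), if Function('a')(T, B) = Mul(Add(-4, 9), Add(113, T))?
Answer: Add(109107270, Mul(576144, Pow(7, Rational(1, 2)))) ≈ 1.1063e+8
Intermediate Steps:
Function('a')(T, B) = Add(565, Mul(5, T)) (Function('a')(T, B) = Mul(5, Add(113, T)) = Add(565, Mul(5, T)))
Function('p')(K) = Mul(Pow(2, Rational(1, 2)), Pow(K, Rational(1, 2))) (Function('p')(K) = Pow(Mul(2, K), Rational(1, 2)) = Mul(Pow(2, Rational(1, 2)), Pow(K, Rational(1, 2))))
Mul(Add(36210, 35808), Add(Function('a')(190, 36), Function('p')(224))) = Mul(Add(36210, 35808), Add(Add(565, Mul(5, 190)), Mul(Pow(2, Rational(1, 2)), Pow(224, Rational(1, 2))))) = Mul(72018, Add(Add(565, 950), Mul(Pow(2, Rational(1, 2)), Mul(4, Pow(14, Rational(1, 2)))))) = Mul(72018, Add(1515, Mul(8, Pow(7, Rational(1, 2))))) = Add(109107270, Mul(576144, Pow(7, Rational(1, 2))))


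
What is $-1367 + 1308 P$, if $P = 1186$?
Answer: $1549921$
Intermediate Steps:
$-1367 + 1308 P = -1367 + 1308 \cdot 1186 = -1367 + 1551288 = 1549921$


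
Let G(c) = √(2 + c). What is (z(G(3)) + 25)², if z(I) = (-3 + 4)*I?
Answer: (25 + √5)² ≈ 741.80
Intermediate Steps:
z(I) = I (z(I) = 1*I = I)
(z(G(3)) + 25)² = (√(2 + 3) + 25)² = (√5 + 25)² = (25 + √5)²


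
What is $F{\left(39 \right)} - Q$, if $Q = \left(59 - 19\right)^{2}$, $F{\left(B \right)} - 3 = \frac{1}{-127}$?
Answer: $- \frac{202820}{127} \approx -1597.0$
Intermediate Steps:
$F{\left(B \right)} = \frac{380}{127}$ ($F{\left(B \right)} = 3 + \frac{1}{-127} = 3 - \frac{1}{127} = \frac{380}{127}$)
$Q = 1600$ ($Q = 40^{2} = 1600$)
$F{\left(39 \right)} - Q = \frac{380}{127} - 1600 = - \frac{202820}{127}$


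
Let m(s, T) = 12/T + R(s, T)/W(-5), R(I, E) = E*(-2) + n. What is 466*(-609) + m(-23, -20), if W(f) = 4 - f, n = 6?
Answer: -12770527/45 ≈ -2.8379e+5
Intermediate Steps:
R(I, E) = 6 - 2*E (R(I, E) = E*(-2) + 6 = -2*E + 6 = 6 - 2*E)
m(s, T) = ⅔ + 12/T - 2*T/9 (m(s, T) = 12/T + (6 - 2*T)/(4 - 1*(-5)) = 12/T + (6 - 2*T)/(4 + 5) = 12/T + (6 - 2*T)/9 = 12/T + (6 - 2*T)*(⅑) = 12/T + (⅔ - 2*T/9) = ⅔ + 12/T - 2*T/9)
466*(-609) + m(-23, -20) = 466*(-609) + (2/9)*(54 - 20*(3 - 1*(-20)))/(-20) = -283794 + (2/9)*(-1/20)*(54 - 20*(3 + 20)) = -283794 + (2/9)*(-1/20)*(54 - 20*23) = -283794 + (2/9)*(-1/20)*(54 - 460) = -283794 + (2/9)*(-1/20)*(-406) = -283794 + 203/45 = -12770527/45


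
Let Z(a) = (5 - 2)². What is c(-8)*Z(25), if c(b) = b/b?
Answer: 9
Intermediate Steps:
c(b) = 1
Z(a) = 9 (Z(a) = 3² = 9)
c(-8)*Z(25) = 1*9 = 9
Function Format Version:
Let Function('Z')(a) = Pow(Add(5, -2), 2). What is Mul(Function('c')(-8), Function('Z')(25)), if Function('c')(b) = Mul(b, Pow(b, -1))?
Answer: 9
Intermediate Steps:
Function('c')(b) = 1
Function('Z')(a) = 9 (Function('Z')(a) = Pow(3, 2) = 9)
Mul(Function('c')(-8), Function('Z')(25)) = Mul(1, 9) = 9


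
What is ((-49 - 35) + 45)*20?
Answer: -780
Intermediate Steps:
((-49 - 35) + 45)*20 = (-84 + 45)*20 = -39*20 = -780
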